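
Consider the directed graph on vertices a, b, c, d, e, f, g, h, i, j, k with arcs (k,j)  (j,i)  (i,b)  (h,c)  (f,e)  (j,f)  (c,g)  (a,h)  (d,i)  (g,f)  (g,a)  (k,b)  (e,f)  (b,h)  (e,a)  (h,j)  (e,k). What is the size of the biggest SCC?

10

{a, b, c, e, f, g, h, i, j, k} are all mutually reachable — one SCC of size 10.
{d} is an SCC by itself.
The largest has 10 vertices.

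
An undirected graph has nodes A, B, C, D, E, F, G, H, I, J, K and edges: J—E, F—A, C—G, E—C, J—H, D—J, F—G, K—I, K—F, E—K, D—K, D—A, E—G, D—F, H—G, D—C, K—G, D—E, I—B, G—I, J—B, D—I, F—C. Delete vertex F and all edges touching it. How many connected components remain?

With F gone, the remaining components are: {A, B, C, D, E, G, H, I, J, K}.
That is 1 component.

1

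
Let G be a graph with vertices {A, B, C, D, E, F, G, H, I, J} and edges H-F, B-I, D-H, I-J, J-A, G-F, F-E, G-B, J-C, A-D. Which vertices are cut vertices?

F, J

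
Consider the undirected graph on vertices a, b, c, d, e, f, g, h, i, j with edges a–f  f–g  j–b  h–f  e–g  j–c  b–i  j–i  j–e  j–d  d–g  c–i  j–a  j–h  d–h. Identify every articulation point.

Removing j increases the component count from 1 to 2, so j is a cut vertex.
By contrast removing h leaves 1 component; it is not a cut vertex. No other vertex is a cut vertex either.

j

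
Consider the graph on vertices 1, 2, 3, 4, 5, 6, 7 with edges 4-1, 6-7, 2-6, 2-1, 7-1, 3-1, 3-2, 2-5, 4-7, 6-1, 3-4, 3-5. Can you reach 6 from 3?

From 3 we can reach 1, 2, 3, 4, 5, 6, 7, which includes 6.

Yes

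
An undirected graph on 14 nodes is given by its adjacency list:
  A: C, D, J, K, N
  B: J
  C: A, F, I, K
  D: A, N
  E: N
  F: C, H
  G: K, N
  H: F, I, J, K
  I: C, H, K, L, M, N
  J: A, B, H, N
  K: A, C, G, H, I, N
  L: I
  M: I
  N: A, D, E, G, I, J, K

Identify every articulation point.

I, J, N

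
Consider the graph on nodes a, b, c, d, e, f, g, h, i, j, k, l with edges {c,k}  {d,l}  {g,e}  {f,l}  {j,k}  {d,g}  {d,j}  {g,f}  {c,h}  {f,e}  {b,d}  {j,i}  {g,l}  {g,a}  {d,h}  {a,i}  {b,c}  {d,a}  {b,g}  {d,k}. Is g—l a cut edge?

No

After removing g—l, the path g-d-l still connects them, so the edge is not a bridge.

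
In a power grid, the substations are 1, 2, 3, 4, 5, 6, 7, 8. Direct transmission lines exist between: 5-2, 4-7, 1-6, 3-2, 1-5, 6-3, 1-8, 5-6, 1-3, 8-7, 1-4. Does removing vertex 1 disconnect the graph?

Deleting 1 raises the number of components from 1 to 2, so 1 is a cut vertex.

Yes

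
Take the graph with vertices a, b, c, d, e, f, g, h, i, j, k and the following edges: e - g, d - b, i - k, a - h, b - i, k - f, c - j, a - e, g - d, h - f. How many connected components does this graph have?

2

Starting from c we can reach c, j. That is one component of size 2.
Starting from a we can reach a, b, d, e, f, g, h, i, k. That is one component of size 9.
Total: 2 components.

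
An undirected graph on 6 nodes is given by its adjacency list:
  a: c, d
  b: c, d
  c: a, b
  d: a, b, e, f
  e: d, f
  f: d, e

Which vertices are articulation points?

d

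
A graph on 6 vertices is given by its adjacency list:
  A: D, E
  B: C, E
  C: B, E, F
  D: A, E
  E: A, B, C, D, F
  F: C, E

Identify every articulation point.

E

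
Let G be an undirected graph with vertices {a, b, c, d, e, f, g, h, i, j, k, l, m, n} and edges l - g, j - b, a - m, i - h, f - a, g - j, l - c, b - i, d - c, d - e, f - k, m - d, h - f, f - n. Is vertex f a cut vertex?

Yes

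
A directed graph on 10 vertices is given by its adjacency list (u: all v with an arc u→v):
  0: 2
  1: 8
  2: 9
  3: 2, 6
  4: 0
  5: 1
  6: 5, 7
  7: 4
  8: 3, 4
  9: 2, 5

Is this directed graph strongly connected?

From 5 we can reach every vertex (0, 1, 2, 3, 4, 5, 6, 7, 8, 9), and every vertex can reach 5 (0, 1, 2, 3, 4, 5, 6, 7, 8, 9). So the whole graph is one strongly connected component.

Yes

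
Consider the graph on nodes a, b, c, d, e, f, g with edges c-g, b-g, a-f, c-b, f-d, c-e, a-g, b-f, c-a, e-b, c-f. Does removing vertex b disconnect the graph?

No

Deleting b leaves 1 component (was 1) (its neighbors c, e, f, g remain connected to each other), so b is not a cut vertex.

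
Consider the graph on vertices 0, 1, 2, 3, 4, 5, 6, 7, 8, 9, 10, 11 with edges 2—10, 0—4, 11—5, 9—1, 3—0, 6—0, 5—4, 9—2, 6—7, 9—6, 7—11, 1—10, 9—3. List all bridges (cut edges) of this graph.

none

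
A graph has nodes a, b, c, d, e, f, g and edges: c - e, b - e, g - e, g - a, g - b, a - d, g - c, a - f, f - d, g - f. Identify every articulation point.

Removing g increases the component count from 1 to 2, so g is a cut vertex.
By contrast removing f leaves 1 component; it is not a cut vertex. No other vertex is a cut vertex either.

g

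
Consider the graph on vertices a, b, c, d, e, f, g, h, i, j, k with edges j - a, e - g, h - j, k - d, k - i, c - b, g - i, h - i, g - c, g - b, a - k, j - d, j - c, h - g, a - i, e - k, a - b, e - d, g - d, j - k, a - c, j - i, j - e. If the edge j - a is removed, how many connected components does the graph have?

j and a are still connected via j-c-a, so the component count stays at 2.

2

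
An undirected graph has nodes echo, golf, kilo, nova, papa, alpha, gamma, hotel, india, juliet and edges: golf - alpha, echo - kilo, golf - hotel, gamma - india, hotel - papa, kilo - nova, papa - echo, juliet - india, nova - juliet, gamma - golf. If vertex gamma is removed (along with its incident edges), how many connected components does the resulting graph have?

1

With gamma gone, the remaining components are: {echo, golf, kilo, nova, papa, alpha, hotel, india, juliet}.
That is 1 component.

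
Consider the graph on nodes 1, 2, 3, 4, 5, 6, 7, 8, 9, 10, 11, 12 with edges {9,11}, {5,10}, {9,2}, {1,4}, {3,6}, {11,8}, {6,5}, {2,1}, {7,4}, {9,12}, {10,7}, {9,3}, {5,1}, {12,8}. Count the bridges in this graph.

The edges on the cycle 5-10-7-4-1-5 are not bridges since each lies on that cycle.
Every edge lies on some cycle, so there are no bridges.

0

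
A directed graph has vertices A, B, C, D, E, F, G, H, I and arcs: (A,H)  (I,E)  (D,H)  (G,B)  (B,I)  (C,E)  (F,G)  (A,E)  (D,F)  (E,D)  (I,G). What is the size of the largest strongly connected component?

{B, D, E, F, G, I} are all mutually reachable — one SCC of size 6.
{H} is an SCC by itself.
{C} is an SCC by itself.
{A} is an SCC by itself.
The largest has 6 vertices.

6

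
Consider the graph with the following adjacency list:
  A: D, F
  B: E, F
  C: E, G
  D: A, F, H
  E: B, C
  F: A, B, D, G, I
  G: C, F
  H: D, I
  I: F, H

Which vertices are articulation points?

Removing F increases the component count from 1 to 2, so F is a cut vertex.
By contrast removing G leaves 1 component; it is not a cut vertex. No other vertex is a cut vertex either.

F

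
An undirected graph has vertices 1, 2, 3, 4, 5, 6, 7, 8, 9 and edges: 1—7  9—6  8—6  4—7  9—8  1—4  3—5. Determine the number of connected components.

4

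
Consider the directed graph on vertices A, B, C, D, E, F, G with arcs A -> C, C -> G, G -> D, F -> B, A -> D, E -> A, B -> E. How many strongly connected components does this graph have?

{D} is an SCC by itself.
{A} is an SCC by itself.
{B} is an SCC by itself.
{F} is an SCC by itself.
{G} is an SCC by itself.
(and 2 more singleton SCCs)
That gives 7 strongly connected components.

7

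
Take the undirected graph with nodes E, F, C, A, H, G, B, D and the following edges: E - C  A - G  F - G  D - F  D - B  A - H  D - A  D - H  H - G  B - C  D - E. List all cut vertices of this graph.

D

Removing D increases the component count from 1 to 2, so D is a cut vertex.
By contrast removing G leaves 1 component; it is not a cut vertex. No other vertex is a cut vertex either.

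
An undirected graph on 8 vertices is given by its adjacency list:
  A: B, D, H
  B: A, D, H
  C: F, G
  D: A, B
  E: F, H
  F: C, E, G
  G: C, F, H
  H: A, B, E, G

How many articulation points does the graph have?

Removing H increases the component count from 1 to 2, so H is a cut vertex.
By contrast removing G leaves 1 component; it is not a cut vertex. No other vertex is a cut vertex either.

1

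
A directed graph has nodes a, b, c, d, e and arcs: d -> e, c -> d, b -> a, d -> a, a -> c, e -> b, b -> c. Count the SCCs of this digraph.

1

{a, b, c, d, e} are all mutually reachable — one SCC of size 5.
That gives 1 strongly connected component.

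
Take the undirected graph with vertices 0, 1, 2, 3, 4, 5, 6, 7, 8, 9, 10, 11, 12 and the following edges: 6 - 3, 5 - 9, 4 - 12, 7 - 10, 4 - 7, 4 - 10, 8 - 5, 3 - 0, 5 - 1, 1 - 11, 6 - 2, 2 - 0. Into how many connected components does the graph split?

3

Starting from 4 we can reach 4, 7, 10, 12. That is one component of size 4.
Starting from 0 we can reach 0, 2, 3, 6. That is one component of size 4.
Starting from 1 we can reach 1, 5, 8, 9, 11. That is one component of size 5.
Total: 3 components.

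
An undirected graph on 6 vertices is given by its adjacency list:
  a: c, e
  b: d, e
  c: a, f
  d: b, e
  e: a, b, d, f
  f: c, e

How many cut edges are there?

The edges on the cycle e-d-b-e are not bridges since each lies on that cycle.
Every edge lies on some cycle, so there are no bridges.

0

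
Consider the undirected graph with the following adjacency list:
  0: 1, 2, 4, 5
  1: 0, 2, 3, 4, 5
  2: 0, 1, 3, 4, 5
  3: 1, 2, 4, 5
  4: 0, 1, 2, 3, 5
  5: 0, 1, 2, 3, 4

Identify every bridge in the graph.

The edges on the cycle 2-5-1-2 are not bridges since each lies on that cycle.
Every edge lies on some cycle, so there are no bridges.

none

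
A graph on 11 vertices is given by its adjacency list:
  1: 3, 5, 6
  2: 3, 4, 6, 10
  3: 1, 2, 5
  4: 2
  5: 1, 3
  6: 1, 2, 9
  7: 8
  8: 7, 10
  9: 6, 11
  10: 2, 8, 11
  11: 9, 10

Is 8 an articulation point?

Yes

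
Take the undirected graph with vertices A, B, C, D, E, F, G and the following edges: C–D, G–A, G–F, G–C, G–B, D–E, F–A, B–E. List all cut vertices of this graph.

Removing G increases the component count from 1 to 2, so G is a cut vertex.
By contrast removing B leaves 1 component; it is not a cut vertex. No other vertex is a cut vertex either.

G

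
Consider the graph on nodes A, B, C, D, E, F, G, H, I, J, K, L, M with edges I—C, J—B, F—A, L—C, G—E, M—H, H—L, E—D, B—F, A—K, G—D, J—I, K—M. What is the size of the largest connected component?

10

Starting from D we can reach D, E, G. That is one component of size 3.
Starting from A we can reach A, B, C, F, H, I, J, K, L, M. That is one component of size 10.
The largest has 10 vertices.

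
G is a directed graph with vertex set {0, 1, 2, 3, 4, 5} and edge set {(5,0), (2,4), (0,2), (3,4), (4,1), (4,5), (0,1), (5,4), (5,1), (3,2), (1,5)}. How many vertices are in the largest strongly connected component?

{0, 1, 2, 4, 5} are all mutually reachable — one SCC of size 5.
{3} is an SCC by itself.
The largest has 5 vertices.

5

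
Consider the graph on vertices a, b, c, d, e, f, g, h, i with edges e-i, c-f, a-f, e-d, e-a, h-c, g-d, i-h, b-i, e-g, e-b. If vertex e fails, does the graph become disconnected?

Yes

Deleting e raises the number of components from 1 to 2, so e is a cut vertex.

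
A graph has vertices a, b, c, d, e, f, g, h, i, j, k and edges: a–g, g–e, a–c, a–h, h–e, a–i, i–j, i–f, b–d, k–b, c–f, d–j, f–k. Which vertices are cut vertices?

Removing a increases the component count from 1 to 2, so a is a cut vertex.
By contrast removing g leaves 1 component; it is not a cut vertex. No other vertex is a cut vertex either.

a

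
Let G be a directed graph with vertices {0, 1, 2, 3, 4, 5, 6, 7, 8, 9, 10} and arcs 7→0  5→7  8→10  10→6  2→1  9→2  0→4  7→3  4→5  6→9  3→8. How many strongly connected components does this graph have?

{0, 4, 5, 7} are all mutually reachable — one SCC of size 4.
{3} is an SCC by itself.
{1} is an SCC by itself.
{6} is an SCC by itself.
{2} is an SCC by itself.
(and 3 more singleton SCCs)
That gives 8 strongly connected components.

8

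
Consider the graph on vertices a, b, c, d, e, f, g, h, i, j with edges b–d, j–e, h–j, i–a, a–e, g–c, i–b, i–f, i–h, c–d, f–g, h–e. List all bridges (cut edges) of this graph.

none

The edges on the cycle i-f-g-c-d-b-i are not bridges since each lies on that cycle.
Every edge lies on some cycle, so there are no bridges.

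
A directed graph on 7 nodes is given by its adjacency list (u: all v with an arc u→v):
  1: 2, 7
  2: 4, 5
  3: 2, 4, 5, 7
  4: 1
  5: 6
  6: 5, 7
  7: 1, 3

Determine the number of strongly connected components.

{1, 2, 3, 4, 5, 6, 7} are all mutually reachable — one SCC of size 7.
That gives 1 strongly connected component.

1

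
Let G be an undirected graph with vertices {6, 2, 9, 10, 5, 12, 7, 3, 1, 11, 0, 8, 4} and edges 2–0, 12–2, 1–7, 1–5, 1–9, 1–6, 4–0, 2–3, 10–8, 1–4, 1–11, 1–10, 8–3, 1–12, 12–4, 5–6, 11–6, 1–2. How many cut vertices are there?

Removing 1 increases the component count from 1 to 4, so 1 is a cut vertex.
By contrast removing 11 leaves 1 component; it is not a cut vertex. No other vertex is a cut vertex either.

1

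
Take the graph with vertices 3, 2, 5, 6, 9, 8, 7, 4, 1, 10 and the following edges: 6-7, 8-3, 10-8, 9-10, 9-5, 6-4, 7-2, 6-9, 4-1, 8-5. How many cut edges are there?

The edges on the cycle 9-10-8-5-9 are not bridges since each lies on that cycle.
But removing 4-6 disconnects 4 from 6; removing 6-7 disconnects 6 from 7; removing 8-3 disconnects 8 from 3; removing 9-6 disconnects 9 from 6 — these are bridges.
In total 6 edges are bridges.

6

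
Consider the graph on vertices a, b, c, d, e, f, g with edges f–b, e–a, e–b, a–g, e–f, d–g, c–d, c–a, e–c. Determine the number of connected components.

1

Starting from a we can reach a, b, c, d, e, f, g. That is one component of size 7.
Total: 1 component.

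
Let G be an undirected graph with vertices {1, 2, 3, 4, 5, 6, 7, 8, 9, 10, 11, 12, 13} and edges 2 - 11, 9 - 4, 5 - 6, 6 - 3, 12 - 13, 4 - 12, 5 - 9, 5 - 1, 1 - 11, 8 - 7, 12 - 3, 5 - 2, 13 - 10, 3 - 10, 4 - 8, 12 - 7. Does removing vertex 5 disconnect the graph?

Deleting 5 raises the number of components from 1 to 2, so 5 is a cut vertex.

Yes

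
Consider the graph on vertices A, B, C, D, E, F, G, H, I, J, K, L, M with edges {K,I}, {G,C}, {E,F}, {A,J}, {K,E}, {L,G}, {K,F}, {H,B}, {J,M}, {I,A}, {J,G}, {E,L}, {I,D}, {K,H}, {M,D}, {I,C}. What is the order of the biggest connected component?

Starting from A we can reach A, B, C, D, E, F, G, H, I, J, K, L, M. That is one component of size 13.
The largest has 13 vertices.

13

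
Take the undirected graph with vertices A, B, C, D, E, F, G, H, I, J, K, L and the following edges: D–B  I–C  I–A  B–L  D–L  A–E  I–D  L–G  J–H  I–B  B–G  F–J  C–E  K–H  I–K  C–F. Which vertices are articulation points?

I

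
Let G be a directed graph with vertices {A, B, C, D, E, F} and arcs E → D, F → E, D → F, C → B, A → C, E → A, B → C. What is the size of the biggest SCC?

3

{D, E, F} are all mutually reachable — one SCC of size 3.
{B, C} are all mutually reachable — one SCC of size 2.
{A} is an SCC by itself.
The largest has 3 vertices.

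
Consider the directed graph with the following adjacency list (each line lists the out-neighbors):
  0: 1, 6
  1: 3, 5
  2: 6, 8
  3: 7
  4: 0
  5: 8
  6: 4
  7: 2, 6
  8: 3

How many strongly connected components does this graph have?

{0, 1, 2, 3, 4, 5, 6, 7, 8} are all mutually reachable — one SCC of size 9.
That gives 1 strongly connected component.

1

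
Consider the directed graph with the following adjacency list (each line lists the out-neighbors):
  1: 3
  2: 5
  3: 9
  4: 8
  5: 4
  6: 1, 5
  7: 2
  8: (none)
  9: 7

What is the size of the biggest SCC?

{1} is an SCC by itself.
{8} is an SCC by itself.
{9} is an SCC by itself.
{5} is an SCC by itself.
{6} is an SCC by itself.
(and 4 more singleton SCCs)
The largest has 1 vertex.

1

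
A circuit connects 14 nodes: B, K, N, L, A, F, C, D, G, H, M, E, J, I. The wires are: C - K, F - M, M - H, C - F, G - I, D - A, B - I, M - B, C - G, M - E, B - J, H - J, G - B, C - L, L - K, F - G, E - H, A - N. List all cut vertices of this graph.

A, C

Removing A increases the component count from 2 to 3, so A is a cut vertex.
Removing C increases the component count from 2 to 3, so C is a cut vertex.
By contrast removing H leaves 2 components; it is not a cut vertex. No other vertex is a cut vertex either.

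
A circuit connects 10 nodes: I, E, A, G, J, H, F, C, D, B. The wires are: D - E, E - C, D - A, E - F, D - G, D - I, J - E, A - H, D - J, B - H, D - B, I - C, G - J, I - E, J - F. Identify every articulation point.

D

Removing D increases the component count from 1 to 2, so D is a cut vertex.
By contrast removing J leaves 1 component; it is not a cut vertex. No other vertex is a cut vertex either.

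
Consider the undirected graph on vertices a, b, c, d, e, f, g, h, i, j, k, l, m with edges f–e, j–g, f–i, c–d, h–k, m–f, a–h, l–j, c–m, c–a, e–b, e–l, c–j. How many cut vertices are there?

6

Removing a increases the component count from 1 to 2, so a is a cut vertex.
Removing c increases the component count from 1 to 3, so c is a cut vertex.
Removing e increases the component count from 1 to 2, so e is a cut vertex.
Likewise f, h, j are cut vertices.
By contrast removing b leaves 1 component; it is not a cut vertex. No other vertex is a cut vertex either.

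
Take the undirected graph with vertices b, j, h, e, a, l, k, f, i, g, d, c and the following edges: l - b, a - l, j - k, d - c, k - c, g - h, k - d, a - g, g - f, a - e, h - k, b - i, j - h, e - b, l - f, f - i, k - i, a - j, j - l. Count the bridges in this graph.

The edges on the cycle a-e-b-l-j-a are not bridges since each lies on that cycle.
Every edge lies on some cycle, so there are no bridges.

0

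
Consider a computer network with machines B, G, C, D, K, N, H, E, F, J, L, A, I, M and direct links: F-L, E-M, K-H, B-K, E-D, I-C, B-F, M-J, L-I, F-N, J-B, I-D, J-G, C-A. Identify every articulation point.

B, C, F, I, J, K

Removing B increases the component count from 1 to 2, so B is a cut vertex.
Removing C increases the component count from 1 to 2, so C is a cut vertex.
Removing F increases the component count from 1 to 2, so F is a cut vertex.
Likewise I, J, K are cut vertices.
By contrast removing M leaves 1 component; it is not a cut vertex. No other vertex is a cut vertex either.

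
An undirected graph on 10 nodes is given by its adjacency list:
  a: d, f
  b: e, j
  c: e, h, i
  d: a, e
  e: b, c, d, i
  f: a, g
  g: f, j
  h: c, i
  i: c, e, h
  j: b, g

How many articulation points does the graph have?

1

Removing e increases the component count from 1 to 2, so e is a cut vertex.
By contrast removing g leaves 1 component; it is not a cut vertex. No other vertex is a cut vertex either.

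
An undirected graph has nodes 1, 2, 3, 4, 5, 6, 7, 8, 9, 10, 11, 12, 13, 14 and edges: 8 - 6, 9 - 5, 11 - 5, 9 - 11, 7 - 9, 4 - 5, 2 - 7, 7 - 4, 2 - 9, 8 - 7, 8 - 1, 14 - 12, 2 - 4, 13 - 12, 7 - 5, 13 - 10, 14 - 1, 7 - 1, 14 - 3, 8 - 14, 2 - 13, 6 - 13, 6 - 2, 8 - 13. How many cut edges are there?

2

The edges on the cycle 8-6-2-7-1-14-8 are not bridges since each lies on that cycle.
But removing 14 - 3 disconnects 14 from 3; removing 13 - 10 disconnects 13 from 10 — these are bridges.
That makes 2 bridges.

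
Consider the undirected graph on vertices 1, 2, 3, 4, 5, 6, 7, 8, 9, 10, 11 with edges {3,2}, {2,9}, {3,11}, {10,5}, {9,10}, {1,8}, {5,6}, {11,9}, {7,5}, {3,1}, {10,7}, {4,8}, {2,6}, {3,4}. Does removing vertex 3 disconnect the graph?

Yes

Deleting 3 raises the number of components from 1 to 2, so 3 is a cut vertex.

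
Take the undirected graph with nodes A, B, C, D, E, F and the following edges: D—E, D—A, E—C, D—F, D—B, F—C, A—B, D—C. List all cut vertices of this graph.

Removing D increases the component count from 1 to 2, so D is a cut vertex.
By contrast removing B leaves 1 component; it is not a cut vertex. No other vertex is a cut vertex either.

D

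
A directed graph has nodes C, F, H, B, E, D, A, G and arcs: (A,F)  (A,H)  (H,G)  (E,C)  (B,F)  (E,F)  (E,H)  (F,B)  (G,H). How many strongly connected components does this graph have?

6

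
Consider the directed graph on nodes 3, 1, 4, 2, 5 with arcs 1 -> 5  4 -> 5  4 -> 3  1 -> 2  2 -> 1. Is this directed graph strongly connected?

There is no directed path from 4 to 1, so the graph is not strongly connected.

No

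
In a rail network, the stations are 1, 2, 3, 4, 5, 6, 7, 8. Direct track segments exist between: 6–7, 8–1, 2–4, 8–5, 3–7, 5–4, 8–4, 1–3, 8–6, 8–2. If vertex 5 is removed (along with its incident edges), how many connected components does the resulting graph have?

With 5 gone, the remaining components are: {1, 2, 3, 4, 6, 7, 8}.
That is 1 component.

1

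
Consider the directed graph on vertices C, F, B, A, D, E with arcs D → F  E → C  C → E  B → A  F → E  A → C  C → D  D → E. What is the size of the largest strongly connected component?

4

{C, D, E, F} are all mutually reachable — one SCC of size 4.
{B} is an SCC by itself.
{A} is an SCC by itself.
The largest has 4 vertices.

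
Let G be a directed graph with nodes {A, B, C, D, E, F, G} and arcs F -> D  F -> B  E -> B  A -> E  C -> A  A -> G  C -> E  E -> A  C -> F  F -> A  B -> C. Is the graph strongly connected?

There is no directed path from G to A, so the graph is not strongly connected.

No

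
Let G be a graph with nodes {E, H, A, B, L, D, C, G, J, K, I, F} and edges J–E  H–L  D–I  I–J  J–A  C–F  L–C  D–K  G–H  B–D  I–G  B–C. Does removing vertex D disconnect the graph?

Deleting D raises the number of components from 1 to 2, so D is a cut vertex.

Yes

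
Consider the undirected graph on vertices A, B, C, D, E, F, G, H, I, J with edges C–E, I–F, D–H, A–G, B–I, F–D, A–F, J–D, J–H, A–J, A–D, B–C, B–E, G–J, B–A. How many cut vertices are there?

1

Removing B increases the component count from 1 to 2, so B is a cut vertex.
By contrast removing F leaves 1 component; it is not a cut vertex. No other vertex is a cut vertex either.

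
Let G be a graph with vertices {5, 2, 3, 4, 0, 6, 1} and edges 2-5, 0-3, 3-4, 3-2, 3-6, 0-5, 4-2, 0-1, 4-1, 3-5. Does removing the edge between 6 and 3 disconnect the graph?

Removing 6-3 leaves no path between 6 and 3: the component count goes from 1 to 2. So it is a bridge.

Yes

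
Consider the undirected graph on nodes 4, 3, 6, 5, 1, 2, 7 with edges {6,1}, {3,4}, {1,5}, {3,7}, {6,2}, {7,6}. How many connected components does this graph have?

Starting from 1 we can reach 1, 2, 3, 4, 5, 6, 7. That is one component of size 7.
Total: 1 component.

1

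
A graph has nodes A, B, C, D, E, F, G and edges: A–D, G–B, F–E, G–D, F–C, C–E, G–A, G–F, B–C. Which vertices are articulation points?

G

Removing G increases the component count from 1 to 2, so G is a cut vertex.
By contrast removing F leaves 1 component; it is not a cut vertex. No other vertex is a cut vertex either.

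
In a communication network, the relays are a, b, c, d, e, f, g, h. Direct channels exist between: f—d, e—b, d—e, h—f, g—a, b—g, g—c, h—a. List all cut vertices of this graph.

g

Removing g increases the component count from 1 to 2, so g is a cut vertex.
By contrast removing c leaves 1 component; it is not a cut vertex. No other vertex is a cut vertex either.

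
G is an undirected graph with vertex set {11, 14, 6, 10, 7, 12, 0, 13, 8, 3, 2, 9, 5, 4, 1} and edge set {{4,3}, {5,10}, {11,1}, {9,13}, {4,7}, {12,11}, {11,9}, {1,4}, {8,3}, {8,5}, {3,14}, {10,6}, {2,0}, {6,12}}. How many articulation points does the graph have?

Removing 3 increases the component count from 2 to 3, so 3 is a cut vertex.
Removing 4 increases the component count from 2 to 3, so 4 is a cut vertex.
Removing 9 increases the component count from 2 to 3, so 9 is a cut vertex.
Likewise 11 is a cut vertex.
By contrast removing 8 leaves 2 components; it is not a cut vertex. No other vertex is a cut vertex either.

4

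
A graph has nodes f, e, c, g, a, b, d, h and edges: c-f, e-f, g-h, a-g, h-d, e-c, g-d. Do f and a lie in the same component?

The component containing f is {c, e, f}, and a is not in it.

No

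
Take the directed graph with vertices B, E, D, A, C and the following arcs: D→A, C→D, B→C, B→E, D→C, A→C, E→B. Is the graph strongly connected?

No

There is no directed path from D to B, so the graph is not strongly connected.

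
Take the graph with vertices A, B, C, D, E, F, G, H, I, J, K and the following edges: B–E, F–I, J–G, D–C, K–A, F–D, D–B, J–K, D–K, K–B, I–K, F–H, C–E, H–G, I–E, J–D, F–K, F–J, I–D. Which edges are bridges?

A-K

The edges on the cycle F-I-D-K-F are not bridges since each lies on that cycle.
But removing K–A disconnects K from A — this is a bridge.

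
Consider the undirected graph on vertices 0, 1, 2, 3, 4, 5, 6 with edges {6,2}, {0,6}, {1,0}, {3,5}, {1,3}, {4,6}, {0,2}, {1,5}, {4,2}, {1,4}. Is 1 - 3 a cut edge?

No

After removing 1 - 3, the path 1-5-3 still connects them, so the edge is not a bridge.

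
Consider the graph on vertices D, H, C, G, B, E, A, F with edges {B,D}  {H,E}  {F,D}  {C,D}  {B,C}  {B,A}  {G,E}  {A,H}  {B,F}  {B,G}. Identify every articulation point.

B

Removing B increases the component count from 1 to 2, so B is a cut vertex.
By contrast removing E leaves 1 component; it is not a cut vertex. No other vertex is a cut vertex either.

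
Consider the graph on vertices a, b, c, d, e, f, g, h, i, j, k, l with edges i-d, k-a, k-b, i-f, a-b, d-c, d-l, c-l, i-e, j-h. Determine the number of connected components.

4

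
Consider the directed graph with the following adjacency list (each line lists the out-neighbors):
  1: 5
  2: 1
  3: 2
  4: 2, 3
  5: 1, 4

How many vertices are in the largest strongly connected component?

5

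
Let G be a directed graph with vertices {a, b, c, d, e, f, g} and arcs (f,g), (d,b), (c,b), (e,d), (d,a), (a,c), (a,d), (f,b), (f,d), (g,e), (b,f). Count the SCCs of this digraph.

1

{a, b, c, d, e, f, g} are all mutually reachable — one SCC of size 7.
That gives 1 strongly connected component.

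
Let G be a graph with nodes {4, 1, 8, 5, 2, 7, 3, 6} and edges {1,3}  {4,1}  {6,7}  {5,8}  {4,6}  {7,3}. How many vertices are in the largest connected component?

2 is isolated — a component by itself.
Starting from 5 we can reach 5, 8. That is one component of size 2.
Starting from 1 we can reach 1, 3, 4, 6, 7. That is one component of size 5.
The largest has 5 vertices.

5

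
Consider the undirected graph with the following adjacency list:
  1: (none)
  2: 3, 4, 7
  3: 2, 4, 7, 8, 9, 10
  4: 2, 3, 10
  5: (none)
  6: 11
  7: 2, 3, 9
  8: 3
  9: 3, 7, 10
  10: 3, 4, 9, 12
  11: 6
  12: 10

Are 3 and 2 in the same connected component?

From 3 we can reach 2, 3, 4, 7, 8, 9, 10, 12, which includes 2.

Yes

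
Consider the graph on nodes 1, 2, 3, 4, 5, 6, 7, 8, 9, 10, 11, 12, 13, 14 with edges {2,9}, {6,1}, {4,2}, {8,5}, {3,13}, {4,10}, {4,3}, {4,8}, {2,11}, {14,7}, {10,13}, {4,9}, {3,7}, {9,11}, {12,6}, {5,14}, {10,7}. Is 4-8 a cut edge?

No

After removing 4-8, the path 4-3-7-14-5-8 still connects them, so the edge is not a bridge.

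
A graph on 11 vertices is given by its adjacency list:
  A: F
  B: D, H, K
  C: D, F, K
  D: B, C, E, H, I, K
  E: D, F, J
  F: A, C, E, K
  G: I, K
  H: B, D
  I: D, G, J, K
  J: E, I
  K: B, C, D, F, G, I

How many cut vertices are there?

Removing F increases the component count from 1 to 2, so F is a cut vertex.
By contrast removing I leaves 1 component; it is not a cut vertex. No other vertex is a cut vertex either.

1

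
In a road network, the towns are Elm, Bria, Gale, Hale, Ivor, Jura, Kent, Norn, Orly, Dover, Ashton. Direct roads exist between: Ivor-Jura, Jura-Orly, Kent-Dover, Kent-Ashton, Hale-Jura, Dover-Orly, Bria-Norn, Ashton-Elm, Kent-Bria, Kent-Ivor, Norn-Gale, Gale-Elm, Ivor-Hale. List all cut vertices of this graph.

Removing Kent increases the component count from 1 to 2, so Kent is a cut vertex.
By contrast removing Norn leaves 1 component; it is not a cut vertex. No other vertex is a cut vertex either.

Kent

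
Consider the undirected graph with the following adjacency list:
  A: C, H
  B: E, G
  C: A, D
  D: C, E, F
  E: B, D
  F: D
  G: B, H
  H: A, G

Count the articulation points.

1

Removing D increases the component count from 1 to 2, so D is a cut vertex.
By contrast removing B leaves 1 component; it is not a cut vertex. No other vertex is a cut vertex either.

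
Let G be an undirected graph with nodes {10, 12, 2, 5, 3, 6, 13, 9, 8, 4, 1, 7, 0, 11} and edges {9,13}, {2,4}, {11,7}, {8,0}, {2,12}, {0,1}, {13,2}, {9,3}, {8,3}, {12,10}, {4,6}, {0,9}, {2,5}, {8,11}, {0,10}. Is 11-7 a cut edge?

Yes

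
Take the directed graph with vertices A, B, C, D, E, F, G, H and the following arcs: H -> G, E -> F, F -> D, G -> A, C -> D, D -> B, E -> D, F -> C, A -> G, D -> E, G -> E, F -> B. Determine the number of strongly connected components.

4

{C, D, E, F} are all mutually reachable — one SCC of size 4.
{A, G} are all mutually reachable — one SCC of size 2.
{H} is an SCC by itself.
{B} is an SCC by itself.
That gives 4 strongly connected components.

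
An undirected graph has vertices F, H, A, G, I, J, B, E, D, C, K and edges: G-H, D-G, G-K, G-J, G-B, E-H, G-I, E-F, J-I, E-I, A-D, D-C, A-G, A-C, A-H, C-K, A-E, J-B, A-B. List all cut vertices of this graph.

E

Removing E increases the component count from 1 to 2, so E is a cut vertex.
By contrast removing F leaves 1 component; it is not a cut vertex. No other vertex is a cut vertex either.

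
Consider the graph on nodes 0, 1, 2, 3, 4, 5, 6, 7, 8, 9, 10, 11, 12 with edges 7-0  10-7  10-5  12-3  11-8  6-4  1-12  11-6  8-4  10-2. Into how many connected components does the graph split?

9 is isolated — a component by itself.
Starting from 1 we can reach 1, 3, 12. That is one component of size 3.
Starting from 4 we can reach 4, 6, 8, 11. That is one component of size 4.
Starting from 0 we can reach 0, 2, 5, 7, 10. That is one component of size 5.
Total: 4 components.

4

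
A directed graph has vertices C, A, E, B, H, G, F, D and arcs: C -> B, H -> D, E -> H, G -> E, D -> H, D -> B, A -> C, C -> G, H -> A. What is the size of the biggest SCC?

{A, C, D, E, G, H} are all mutually reachable — one SCC of size 6.
{F} is an SCC by itself.
{B} is an SCC by itself.
The largest has 6 vertices.

6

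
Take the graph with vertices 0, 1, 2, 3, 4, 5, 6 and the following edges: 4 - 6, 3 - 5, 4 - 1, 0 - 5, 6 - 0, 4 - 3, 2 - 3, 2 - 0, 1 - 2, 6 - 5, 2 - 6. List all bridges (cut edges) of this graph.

none

The edges on the cycle 2-6-0-2 are not bridges since each lies on that cycle.
Every edge lies on some cycle, so there are no bridges.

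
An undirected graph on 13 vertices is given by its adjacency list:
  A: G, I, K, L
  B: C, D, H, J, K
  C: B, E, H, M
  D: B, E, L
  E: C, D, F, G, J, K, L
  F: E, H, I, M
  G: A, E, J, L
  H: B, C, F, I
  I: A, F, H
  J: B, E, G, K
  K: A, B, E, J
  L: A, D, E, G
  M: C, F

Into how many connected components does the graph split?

1

Starting from A we can reach A, B, C, D, E, F, G, H, I, J, K, L, M. That is one component of size 13.
Total: 1 component.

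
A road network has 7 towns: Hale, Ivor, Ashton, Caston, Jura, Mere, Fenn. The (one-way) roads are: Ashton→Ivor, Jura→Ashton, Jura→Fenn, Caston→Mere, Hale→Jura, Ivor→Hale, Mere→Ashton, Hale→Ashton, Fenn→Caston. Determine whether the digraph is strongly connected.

Yes

From Caston we can reach every vertex (Fenn, Hale, Ivor, Jura, Mere, Ashton, Caston), and every vertex can reach Caston (Fenn, Hale, Ivor, Jura, Mere, Ashton, Caston). So the whole graph is one strongly connected component.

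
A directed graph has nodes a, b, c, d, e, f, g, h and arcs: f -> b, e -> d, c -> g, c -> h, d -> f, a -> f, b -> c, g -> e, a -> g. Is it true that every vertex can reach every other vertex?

No

There is no directed path from g to a, so the graph is not strongly connected.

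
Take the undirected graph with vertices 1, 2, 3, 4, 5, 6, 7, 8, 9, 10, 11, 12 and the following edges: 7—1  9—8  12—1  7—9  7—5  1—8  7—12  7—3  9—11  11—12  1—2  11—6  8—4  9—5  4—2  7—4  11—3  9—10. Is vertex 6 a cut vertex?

No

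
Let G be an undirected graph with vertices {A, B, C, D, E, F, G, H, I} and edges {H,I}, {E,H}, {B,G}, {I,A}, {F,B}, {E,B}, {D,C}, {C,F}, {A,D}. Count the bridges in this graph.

1

The edges on the cycle E-H-I-A-D-C-F-B-E are not bridges since each lies on that cycle.
But removing G-B disconnects G from B — this is a bridge.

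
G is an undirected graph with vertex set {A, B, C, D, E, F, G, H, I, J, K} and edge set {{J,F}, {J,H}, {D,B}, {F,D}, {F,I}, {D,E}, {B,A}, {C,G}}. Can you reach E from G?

The component containing G is {C, G}, and E is not in it.

No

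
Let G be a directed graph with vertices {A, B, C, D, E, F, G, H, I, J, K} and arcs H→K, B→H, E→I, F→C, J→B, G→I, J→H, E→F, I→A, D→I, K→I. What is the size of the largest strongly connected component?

{I} is an SCC by itself.
{E} is an SCC by itself.
{D} is an SCC by itself.
{H} is an SCC by itself.
{B} is an SCC by itself.
(and 6 more singleton SCCs)
The largest has 1 vertex.

1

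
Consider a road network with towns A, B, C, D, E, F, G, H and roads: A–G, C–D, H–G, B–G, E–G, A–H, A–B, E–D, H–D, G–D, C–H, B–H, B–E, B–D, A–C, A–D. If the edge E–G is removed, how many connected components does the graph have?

2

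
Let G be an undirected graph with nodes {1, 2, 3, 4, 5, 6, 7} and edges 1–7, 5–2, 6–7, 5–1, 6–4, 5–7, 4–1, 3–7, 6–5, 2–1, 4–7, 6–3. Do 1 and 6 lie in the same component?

From 1 we can reach 1, 2, 3, 4, 5, 6, 7, which includes 6.

Yes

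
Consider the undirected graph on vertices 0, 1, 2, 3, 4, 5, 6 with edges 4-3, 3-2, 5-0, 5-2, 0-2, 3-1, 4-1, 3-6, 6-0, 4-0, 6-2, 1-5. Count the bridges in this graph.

The edges on the cycle 3-1-5-0-6-3 are not bridges since each lies on that cycle.
Every edge lies on some cycle, so there are no bridges.

0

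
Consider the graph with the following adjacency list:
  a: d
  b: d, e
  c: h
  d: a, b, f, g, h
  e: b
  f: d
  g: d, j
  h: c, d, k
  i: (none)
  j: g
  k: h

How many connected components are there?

i is isolated — a component by itself.
Starting from a we can reach a, b, c, d, e, f, g, h, j, k. That is one component of size 10.
Total: 2 components.

2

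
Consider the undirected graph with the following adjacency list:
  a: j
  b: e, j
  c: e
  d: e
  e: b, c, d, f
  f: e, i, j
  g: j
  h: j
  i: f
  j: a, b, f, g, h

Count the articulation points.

3

Removing e increases the component count from 1 to 3, so e is a cut vertex.
Removing f increases the component count from 1 to 2, so f is a cut vertex.
Removing j increases the component count from 1 to 4, so j is a cut vertex.
By contrast removing g leaves 1 component; it is not a cut vertex. No other vertex is a cut vertex either.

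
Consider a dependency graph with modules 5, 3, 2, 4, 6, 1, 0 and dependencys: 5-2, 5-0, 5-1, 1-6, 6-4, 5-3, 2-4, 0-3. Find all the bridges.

The edges on the cycle 5-0-3-5 are not bridges since each lies on that cycle.
Every edge lies on some cycle, so there are no bridges.

none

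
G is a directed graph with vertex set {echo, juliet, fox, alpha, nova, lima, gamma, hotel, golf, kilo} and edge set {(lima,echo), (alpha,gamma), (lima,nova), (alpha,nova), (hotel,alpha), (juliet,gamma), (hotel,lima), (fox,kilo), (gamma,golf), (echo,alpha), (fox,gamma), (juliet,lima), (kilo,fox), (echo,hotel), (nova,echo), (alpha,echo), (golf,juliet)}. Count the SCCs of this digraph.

2

{echo, golf, lima, nova, alpha, gamma, hotel, juliet} are all mutually reachable — one SCC of size 8.
{fox, kilo} are all mutually reachable — one SCC of size 2.
That gives 2 strongly connected components.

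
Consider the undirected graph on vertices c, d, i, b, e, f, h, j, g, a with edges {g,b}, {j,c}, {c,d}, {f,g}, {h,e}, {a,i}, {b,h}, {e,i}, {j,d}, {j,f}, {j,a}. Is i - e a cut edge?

No

After removing i - e, the path i-a-j-f-g-b-h-e still connects them, so the edge is not a bridge.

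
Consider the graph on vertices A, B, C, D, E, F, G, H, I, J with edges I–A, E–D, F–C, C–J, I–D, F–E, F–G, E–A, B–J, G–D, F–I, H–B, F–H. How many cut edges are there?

0

The edges on the cycle F-G-D-E-F are not bridges since each lies on that cycle.
Every edge lies on some cycle, so there are no bridges.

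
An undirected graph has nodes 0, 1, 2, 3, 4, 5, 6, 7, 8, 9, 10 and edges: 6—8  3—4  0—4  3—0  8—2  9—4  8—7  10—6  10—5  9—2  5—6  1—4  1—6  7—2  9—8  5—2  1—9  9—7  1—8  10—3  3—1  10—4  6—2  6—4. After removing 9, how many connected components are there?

With 9 gone, the remaining components are: {0, 1, 2, 3, 4, 5, 6, 7, 8, 10}.
That is 1 component.

1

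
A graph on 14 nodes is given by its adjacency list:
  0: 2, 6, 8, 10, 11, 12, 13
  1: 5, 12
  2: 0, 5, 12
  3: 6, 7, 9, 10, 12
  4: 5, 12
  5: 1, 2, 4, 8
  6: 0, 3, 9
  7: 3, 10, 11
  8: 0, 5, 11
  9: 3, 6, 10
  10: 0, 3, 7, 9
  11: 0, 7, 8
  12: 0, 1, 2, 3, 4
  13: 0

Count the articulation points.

1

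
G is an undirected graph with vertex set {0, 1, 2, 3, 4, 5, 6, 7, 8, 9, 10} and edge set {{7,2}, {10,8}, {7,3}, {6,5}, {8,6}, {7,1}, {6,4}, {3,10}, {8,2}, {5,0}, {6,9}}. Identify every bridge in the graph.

The edges on the cycle 7-3-10-8-2-7 are not bridges since each lies on that cycle.
But removing 7 - 1 disconnects 7 from 1; removing 5 - 0 disconnects 5 from 0; removing 8 - 6 disconnects 8 from 6; removing 9 - 6 disconnects 9 from 6 — these are bridges.
In total 6 edges are bridges.

0-5, 1-7, 4-6, 5-6, 6-8, 6-9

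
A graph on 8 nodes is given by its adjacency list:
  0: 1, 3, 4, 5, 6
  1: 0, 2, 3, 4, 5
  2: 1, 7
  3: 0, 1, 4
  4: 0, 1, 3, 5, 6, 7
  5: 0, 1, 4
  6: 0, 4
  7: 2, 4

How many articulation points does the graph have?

0

Removing 1, for instance, still leaves 1 component. No single vertex removal increases the component count — the graph has no articulation points.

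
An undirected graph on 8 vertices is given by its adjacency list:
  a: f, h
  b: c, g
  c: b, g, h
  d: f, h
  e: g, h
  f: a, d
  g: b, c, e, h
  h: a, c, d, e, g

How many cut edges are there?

The edges on the cycle h-a-f-d-h are not bridges since each lies on that cycle.
Every edge lies on some cycle, so there are no bridges.

0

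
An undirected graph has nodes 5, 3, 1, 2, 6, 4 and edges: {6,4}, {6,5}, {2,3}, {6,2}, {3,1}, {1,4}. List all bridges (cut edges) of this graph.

The edges on the cycle 6-2-3-1-4-6 are not bridges since each lies on that cycle.
But removing 6 - 5 disconnects 6 from 5 — this is a bridge.

5-6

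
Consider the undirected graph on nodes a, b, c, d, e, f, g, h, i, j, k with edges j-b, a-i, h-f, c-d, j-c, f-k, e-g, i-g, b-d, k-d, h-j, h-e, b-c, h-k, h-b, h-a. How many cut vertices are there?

Removing h increases the component count from 1 to 2, so h is a cut vertex.
By contrast removing a leaves 1 component; it is not a cut vertex. No other vertex is a cut vertex either.

1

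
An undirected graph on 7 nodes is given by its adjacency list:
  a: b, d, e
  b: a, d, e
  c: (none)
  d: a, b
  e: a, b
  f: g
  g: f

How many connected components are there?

c is isolated — a component by itself.
Starting from f we can reach f, g. That is one component of size 2.
Starting from a we can reach a, b, d, e. That is one component of size 4.
Total: 3 components.

3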